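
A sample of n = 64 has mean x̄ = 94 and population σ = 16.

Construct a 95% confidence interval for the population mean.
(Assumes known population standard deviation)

Confidence level: 95%, α = 0.05
z_0.025 = 1.960
SE = σ/√n = 16/√64 = 2.0000
Margin of error = 1.960 × 2.0000 = 3.9200
CI: x̄ ± margin = 94 ± 3.9200
CI: (90.0800, 97.9200)

Answer: (90.0800, 97.9200)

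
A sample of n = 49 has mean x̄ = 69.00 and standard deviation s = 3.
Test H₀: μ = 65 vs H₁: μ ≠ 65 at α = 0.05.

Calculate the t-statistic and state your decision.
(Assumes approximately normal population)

df = n - 1 = 48
SE = s/√n = 3/√49 = 0.4286
t = (x̄ - μ₀)/SE = (69.00 - 65)/0.4286 = 9.3327
Critical value: t_{0.025,48} = ±2.011
p-value < 0.0001
Decision: reject H₀

Answer: t = 9.3327, reject H₀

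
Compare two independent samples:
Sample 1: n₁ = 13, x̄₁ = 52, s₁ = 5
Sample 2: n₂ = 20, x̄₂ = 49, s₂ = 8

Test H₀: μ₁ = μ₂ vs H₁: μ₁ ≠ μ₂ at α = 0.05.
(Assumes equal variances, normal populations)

Pooled variance: s²_p = [12×5² + 19×8²]/(31) = 48.9032
s_p = 6.9931
SE = s_p×√(1/n₁ + 1/n₂) = 6.9931×√(1/13 + 1/20) = 2.4914
t = (x̄₁ - x̄₂)/SE = (52 - 49)/2.4914 = 1.2041
df = 31, t-critical = ±2.040
Decision: fail to reject H₀

Answer: t = 1.2041, fail to reject H₀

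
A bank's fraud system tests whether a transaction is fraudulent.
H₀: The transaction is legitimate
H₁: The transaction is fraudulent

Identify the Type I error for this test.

Type I error: rejecting H₀ when it is actually true (false positive).
Type II error: failing to reject H₀ when H₁ is actually true (false negative).

Answer: Blocking a legitimate transaction as fraud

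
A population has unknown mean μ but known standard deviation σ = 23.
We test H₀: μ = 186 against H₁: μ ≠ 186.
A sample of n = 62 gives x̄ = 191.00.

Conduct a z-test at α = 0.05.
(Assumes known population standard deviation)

Standard error: SE = σ/√n = 23/√62 = 2.9210
z-statistic: z = (x̄ - μ₀)/SE = (191.00 - 186)/2.9210 = 1.7117
Critical value: ±1.960
p-value = 0.0870
Decision: fail to reject H₀

Answer: z = 1.7117, fail to reject H₀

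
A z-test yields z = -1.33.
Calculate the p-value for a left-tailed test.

For z = -1.33:
p = P(Z < -1.33) = Φ(-1.33) = 0.0918

Answer: p-value ≈ 0.0918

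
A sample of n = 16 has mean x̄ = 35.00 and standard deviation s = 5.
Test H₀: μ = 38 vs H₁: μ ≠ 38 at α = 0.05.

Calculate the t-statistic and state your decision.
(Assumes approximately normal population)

df = n - 1 = 15
SE = s/√n = 5/√16 = 1.2500
t = (x̄ - μ₀)/SE = (35.00 - 38)/1.2500 = -2.4000
Critical value: t_{0.025,15} = ±2.131
p-value ≈ 0.0298
Decision: reject H₀

Answer: t = -2.4000, reject H₀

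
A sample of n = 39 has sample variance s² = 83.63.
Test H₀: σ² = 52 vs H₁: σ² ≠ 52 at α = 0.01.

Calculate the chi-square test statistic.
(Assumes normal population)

df = n - 1 = 38
χ² = (n-1)s²/σ₀² = 38×83.63/52 = 61.1142
Critical values: χ²_{0.995,38} = 19.289, χ²_{0.005,38} = 64.181
Rejection region: χ² < 19.289 or χ² > 64.181
Decision: fail to reject H₀

Answer: χ² = 61.1142, fail to reject H₀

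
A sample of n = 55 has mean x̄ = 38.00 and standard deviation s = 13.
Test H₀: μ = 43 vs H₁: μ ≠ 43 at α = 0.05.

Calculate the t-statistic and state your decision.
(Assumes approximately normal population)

Answer: t = -2.8524, reject H₀

Derivation:
df = n - 1 = 54
SE = s/√n = 13/√55 = 1.7529
t = (x̄ - μ₀)/SE = (38.00 - 43)/1.7529 = -2.8524
Critical value: t_{0.025,54} = ±2.005
p-value ≈ 0.0061
Decision: reject H₀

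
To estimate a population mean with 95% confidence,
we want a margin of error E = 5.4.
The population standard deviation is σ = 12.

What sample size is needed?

z_0.025 = 1.960
n = (z×σ/E)² = (1.960×12/5.4)²
n = 18.9709
Round up: n = 19

Answer: n = 19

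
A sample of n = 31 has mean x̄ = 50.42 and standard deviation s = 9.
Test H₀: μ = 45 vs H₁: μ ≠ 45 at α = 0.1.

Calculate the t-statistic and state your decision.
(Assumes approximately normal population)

Answer: t = 3.3531, reject H₀

Derivation:
df = n - 1 = 30
SE = s/√n = 9/√31 = 1.6164
t = (x̄ - μ₀)/SE = (50.42 - 45)/1.6164 = 3.3531
Critical value: t_{0.05,30} = ±1.697
p-value ≈ 0.0022
Decision: reject H₀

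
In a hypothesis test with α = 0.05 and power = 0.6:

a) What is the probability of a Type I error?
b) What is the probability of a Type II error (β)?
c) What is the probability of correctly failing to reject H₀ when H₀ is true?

Answer: a) 0.05, b) 0.4, c) 0.95

Derivation:
a) Type I error probability = α = 0.05
b) Power = P(reject H₀ | H₁ true) = 1 - β = 0.6, so Type II error probability = β = 1 - Power = 0.4
c) P(fail to reject H₀ | H₀ true) = 1 - α = 0.95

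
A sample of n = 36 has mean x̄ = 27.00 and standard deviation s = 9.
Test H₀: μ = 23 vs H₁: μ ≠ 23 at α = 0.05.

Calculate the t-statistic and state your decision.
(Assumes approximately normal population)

Answer: t = 2.6667, reject H₀

Derivation:
df = n - 1 = 35
SE = s/√n = 9/√36 = 1.5000
t = (x̄ - μ₀)/SE = (27.00 - 23)/1.5000 = 2.6667
Critical value: t_{0.025,35} = ±2.030
p-value ≈ 0.0115
Decision: reject H₀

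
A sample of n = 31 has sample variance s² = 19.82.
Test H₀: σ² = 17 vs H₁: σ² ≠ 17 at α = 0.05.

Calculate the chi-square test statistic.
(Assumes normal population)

Answer: χ² = 34.9765, fail to reject H₀

Derivation:
df = n - 1 = 30
χ² = (n-1)s²/σ₀² = 30×19.82/17 = 34.9765
Critical values: χ²_{0.975,30} = 16.791, χ²_{0.025,30} = 46.979
Rejection region: χ² < 16.791 or χ² > 46.979
Decision: fail to reject H₀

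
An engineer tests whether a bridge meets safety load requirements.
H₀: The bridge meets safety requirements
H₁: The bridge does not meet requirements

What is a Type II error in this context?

Answer: Declaring an unsafe bridge to be safe

Derivation:
Type I error: rejecting H₀ when it is actually true (false positive).
Type II error: failing to reject H₀ when H₁ is actually true (false negative).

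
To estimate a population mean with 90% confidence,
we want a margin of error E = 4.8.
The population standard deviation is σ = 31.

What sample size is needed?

Answer: n = 113

Derivation:
z_0.05 = 1.645
n = (z×σ/E)² = (1.645×31/4.8)²
n = 112.8685
Round up: n = 113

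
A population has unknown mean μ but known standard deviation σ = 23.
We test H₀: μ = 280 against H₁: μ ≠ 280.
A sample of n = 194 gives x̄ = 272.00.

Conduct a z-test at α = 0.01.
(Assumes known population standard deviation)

Standard error: SE = σ/√n = 23/√194 = 1.6513
z-statistic: z = (x̄ - μ₀)/SE = (272.00 - 280)/1.6513 = -4.8447
Critical value: ±2.576
p-value < 0.0001
Decision: reject H₀

Answer: z = -4.8447, reject H₀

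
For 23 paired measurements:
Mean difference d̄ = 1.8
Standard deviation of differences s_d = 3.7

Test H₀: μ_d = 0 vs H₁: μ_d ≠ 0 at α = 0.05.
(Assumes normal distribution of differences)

Answer: t = 2.3331, reject H₀

Derivation:
df = n - 1 = 22
SE = s_d/√n = 3.7/√23 = 0.7715
t = d̄/SE = 1.8/0.7715 = 2.3331
Critical value: t_{0.025,22} = ±2.074
p-value ≈ 0.0292
Decision: reject H₀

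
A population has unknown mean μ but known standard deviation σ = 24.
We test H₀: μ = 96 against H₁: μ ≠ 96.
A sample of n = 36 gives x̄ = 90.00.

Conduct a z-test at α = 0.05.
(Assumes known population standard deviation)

Standard error: SE = σ/√n = 24/√36 = 4.0000
z-statistic: z = (x̄ - μ₀)/SE = (90.00 - 96)/4.0000 = -1.5000
Critical value: ±1.960
p-value = 0.1336
Decision: fail to reject H₀

Answer: z = -1.5000, fail to reject H₀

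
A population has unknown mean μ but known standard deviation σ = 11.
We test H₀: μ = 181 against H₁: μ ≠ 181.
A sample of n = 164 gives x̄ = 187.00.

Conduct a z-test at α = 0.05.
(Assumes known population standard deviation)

Standard error: SE = σ/√n = 11/√164 = 0.8590
z-statistic: z = (x̄ - μ₀)/SE = (187.00 - 181)/0.8590 = 6.9849
Critical value: ±1.960
p-value < 0.0001
Decision: reject H₀

Answer: z = 6.9849, reject H₀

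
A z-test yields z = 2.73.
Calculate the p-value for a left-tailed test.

Answer: p-value ≈ 0.9968

Derivation:
For z = 2.73:
p = P(Z < 2.73) = Φ(2.73) = 0.9968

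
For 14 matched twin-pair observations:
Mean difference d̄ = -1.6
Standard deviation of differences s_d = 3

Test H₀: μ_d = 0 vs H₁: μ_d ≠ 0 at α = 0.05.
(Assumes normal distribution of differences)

df = n - 1 = 13
SE = s_d/√n = 3/√14 = 0.8018
t = d̄/SE = -1.6/0.8018 = -1.9955
Critical value: t_{0.025,13} = ±2.160
p-value ≈ 0.0674
Decision: fail to reject H₀

Answer: t = -1.9955, fail to reject H₀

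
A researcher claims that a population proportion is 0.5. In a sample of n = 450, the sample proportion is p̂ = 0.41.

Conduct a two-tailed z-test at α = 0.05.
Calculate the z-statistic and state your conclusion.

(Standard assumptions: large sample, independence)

H₀: p = 0.5, H₁: p ≠ 0.5
Standard error: SE = √(p₀(1-p₀)/n) = √(0.5×0.5/450) = 0.023570
z-statistic: z = (p̂ - p₀)/SE = (0.41 - 0.5)/0.023570 = -3.8184
Critical value: z_0.025 = ±1.960
p-value = 0.0001
Decision: reject H₀ at α = 0.05

Answer: z = -3.8184, reject H₀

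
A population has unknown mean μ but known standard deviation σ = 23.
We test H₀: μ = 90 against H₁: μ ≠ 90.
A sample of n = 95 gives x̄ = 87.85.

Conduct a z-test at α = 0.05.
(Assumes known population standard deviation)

Standard error: SE = σ/√n = 23/√95 = 2.3598
z-statistic: z = (x̄ - μ₀)/SE = (87.85 - 90)/2.3598 = -0.9111
Critical value: ±1.960
p-value = 0.3622
Decision: fail to reject H₀

Answer: z = -0.9111, fail to reject H₀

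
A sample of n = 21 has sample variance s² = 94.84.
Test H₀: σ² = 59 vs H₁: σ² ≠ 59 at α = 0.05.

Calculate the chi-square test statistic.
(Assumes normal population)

df = n - 1 = 20
χ² = (n-1)s²/σ₀² = 20×94.84/59 = 32.1492
Critical values: χ²_{0.975,20} = 9.591, χ²_{0.025,20} = 34.170
Rejection region: χ² < 9.591 or χ² > 34.170
Decision: fail to reject H₀

Answer: χ² = 32.1492, fail to reject H₀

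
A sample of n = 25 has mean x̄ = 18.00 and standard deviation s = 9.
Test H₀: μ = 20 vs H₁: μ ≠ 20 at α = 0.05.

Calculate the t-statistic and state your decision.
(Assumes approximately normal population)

Answer: t = -1.1111, fail to reject H₀

Derivation:
df = n - 1 = 24
SE = s/√n = 9/√25 = 1.8000
t = (x̄ - μ₀)/SE = (18.00 - 20)/1.8000 = -1.1111
Critical value: t_{0.025,24} = ±2.064
p-value ≈ 0.2775
Decision: fail to reject H₀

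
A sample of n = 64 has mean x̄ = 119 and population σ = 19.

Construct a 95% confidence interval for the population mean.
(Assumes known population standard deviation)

Answer: (114.3450, 123.6550)

Derivation:
Confidence level: 95%, α = 0.05
z_0.025 = 1.960
SE = σ/√n = 19/√64 = 2.3750
Margin of error = 1.960 × 2.3750 = 4.6550
CI: x̄ ± margin = 119 ± 4.6550
CI: (114.3450, 123.6550)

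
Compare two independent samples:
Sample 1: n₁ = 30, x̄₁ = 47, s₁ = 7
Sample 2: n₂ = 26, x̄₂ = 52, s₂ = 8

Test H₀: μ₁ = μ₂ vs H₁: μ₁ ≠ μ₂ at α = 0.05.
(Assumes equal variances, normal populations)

Answer: t = -2.4949, reject H₀

Derivation:
Pooled variance: s²_p = [29×7² + 25×8²]/(54) = 55.9444
s_p = 7.4796
SE = s_p×√(1/n₁ + 1/n₂) = 7.4796×√(1/30 + 1/26) = 2.0041
t = (x̄₁ - x̄₂)/SE = (47 - 52)/2.0041 = -2.4949
df = 54, t-critical = ±2.005
Decision: reject H₀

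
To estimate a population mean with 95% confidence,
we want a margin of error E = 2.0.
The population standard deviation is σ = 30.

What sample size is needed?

z_0.025 = 1.960
n = (z×σ/E)² = (1.960×30/2.0)²
n = 864.3600
Round up: n = 865

Answer: n = 865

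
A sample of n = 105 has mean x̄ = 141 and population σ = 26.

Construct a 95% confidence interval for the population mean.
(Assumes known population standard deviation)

Answer: (136.0269, 145.9731)

Derivation:
Confidence level: 95%, α = 0.05
z_0.025 = 1.960
SE = σ/√n = 26/√105 = 2.5373
Margin of error = 1.960 × 2.5373 = 4.9731
CI: x̄ ± margin = 141 ± 4.9731
CI: (136.0269, 145.9731)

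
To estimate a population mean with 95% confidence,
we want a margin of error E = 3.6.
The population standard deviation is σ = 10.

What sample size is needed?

z_0.025 = 1.960
n = (z×σ/E)² = (1.960×10/3.6)²
n = 29.6420
Round up: n = 30

Answer: n = 30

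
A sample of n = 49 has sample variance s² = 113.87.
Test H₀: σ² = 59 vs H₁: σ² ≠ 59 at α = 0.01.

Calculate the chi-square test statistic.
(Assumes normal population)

df = n - 1 = 48
χ² = (n-1)s²/σ₀² = 48×113.87/59 = 92.6400
Critical values: χ²_{0.995,48} = 26.511, χ²_{0.005,48} = 76.969
Rejection region: χ² < 26.511 or χ² > 76.969
Decision: reject H₀

Answer: χ² = 92.6400, reject H₀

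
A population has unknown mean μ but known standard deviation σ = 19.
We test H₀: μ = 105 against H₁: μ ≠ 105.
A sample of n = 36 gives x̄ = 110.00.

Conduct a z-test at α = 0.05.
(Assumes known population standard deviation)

Answer: z = 1.5789, fail to reject H₀

Derivation:
Standard error: SE = σ/√n = 19/√36 = 3.1667
z-statistic: z = (x̄ - μ₀)/SE = (110.00 - 105)/3.1667 = 1.5789
Critical value: ±1.960
p-value = 0.1144
Decision: fail to reject H₀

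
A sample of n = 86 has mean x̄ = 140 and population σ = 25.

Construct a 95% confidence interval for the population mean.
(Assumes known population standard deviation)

Answer: (134.7162, 145.2838)

Derivation:
Confidence level: 95%, α = 0.05
z_0.025 = 1.960
SE = σ/√n = 25/√86 = 2.6958
Margin of error = 1.960 × 2.6958 = 5.2838
CI: x̄ ± margin = 140 ± 5.2838
CI: (134.7162, 145.2838)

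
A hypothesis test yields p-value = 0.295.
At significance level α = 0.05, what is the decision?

Compare p-value to α:
0.295 ≥ 0.05
Decision: fail to reject H₀

Answer: fail to reject H₀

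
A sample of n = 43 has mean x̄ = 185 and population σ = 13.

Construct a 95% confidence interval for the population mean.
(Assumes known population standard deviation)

Answer: (181.1143, 188.8857)

Derivation:
Confidence level: 95%, α = 0.05
z_0.025 = 1.960
SE = σ/√n = 13/√43 = 1.9825
Margin of error = 1.960 × 1.9825 = 3.8857
CI: x̄ ± margin = 185 ± 3.8857
CI: (181.1143, 188.8857)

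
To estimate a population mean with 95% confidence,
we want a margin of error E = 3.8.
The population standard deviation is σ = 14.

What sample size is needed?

Answer: n = 53

Derivation:
z_0.025 = 1.960
n = (z×σ/E)² = (1.960×14/3.8)²
n = 52.1436
Round up: n = 53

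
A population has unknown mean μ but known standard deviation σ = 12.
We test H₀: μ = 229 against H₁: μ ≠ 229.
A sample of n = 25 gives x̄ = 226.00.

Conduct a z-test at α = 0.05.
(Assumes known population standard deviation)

Answer: z = -1.2500, fail to reject H₀

Derivation:
Standard error: SE = σ/√n = 12/√25 = 2.4000
z-statistic: z = (x̄ - μ₀)/SE = (226.00 - 229)/2.4000 = -1.2500
Critical value: ±1.960
p-value = 0.2113
Decision: fail to reject H₀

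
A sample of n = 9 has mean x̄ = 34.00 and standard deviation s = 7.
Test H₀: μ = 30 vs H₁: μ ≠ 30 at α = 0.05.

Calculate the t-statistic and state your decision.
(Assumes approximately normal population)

df = n - 1 = 8
SE = s/√n = 7/√9 = 2.3333
t = (x̄ - μ₀)/SE = (34.00 - 30)/2.3333 = 1.7143
Critical value: t_{0.025,8} = ±2.306
p-value ≈ 0.1248
Decision: fail to reject H₀

Answer: t = 1.7143, fail to reject H₀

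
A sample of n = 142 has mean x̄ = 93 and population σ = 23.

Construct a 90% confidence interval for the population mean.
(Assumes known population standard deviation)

Confidence level: 90%, α = 0.1
z_0.05 = 1.645
SE = σ/√n = 23/√142 = 1.9301
Margin of error = 1.645 × 1.9301 = 3.1750
CI: x̄ ± margin = 93 ± 3.1750
CI: (89.8250, 96.1750)

Answer: (89.8250, 96.1750)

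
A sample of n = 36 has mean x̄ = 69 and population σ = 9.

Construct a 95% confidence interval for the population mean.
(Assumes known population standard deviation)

Answer: (66.0600, 71.9400)

Derivation:
Confidence level: 95%, α = 0.05
z_0.025 = 1.960
SE = σ/√n = 9/√36 = 1.5000
Margin of error = 1.960 × 1.5000 = 2.9400
CI: x̄ ± margin = 69 ± 2.9400
CI: (66.0600, 71.9400)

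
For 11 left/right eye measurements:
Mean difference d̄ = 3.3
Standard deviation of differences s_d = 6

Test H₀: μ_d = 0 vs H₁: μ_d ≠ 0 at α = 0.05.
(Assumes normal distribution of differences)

Answer: t = 1.8241, fail to reject H₀

Derivation:
df = n - 1 = 10
SE = s_d/√n = 6/√11 = 1.8091
t = d̄/SE = 3.3/1.8091 = 1.8241
Critical value: t_{0.025,10} = ±2.228
p-value ≈ 0.0981
Decision: fail to reject H₀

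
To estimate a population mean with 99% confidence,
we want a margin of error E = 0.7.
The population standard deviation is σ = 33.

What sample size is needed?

z_0.005 = 2.576
n = (z×σ/E)² = (2.576×33/0.7)²
n = 14747.6736
Round up: n = 14748

Answer: n = 14748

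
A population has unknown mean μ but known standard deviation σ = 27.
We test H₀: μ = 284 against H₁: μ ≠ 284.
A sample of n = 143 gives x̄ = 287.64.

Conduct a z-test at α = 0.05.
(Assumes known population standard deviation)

Standard error: SE = σ/√n = 27/√143 = 2.2579
z-statistic: z = (x̄ - μ₀)/SE = (287.64 - 284)/2.2579 = 1.6121
Critical value: ±1.960
p-value = 0.1069
Decision: fail to reject H₀

Answer: z = 1.6121, fail to reject H₀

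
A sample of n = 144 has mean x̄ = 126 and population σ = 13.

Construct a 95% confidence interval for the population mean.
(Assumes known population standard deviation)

Confidence level: 95%, α = 0.05
z_0.025 = 1.960
SE = σ/√n = 13/√144 = 1.0833
Margin of error = 1.960 × 1.0833 = 2.1233
CI: x̄ ± margin = 126 ± 2.1233
CI: (123.8767, 128.1233)

Answer: (123.8767, 128.1233)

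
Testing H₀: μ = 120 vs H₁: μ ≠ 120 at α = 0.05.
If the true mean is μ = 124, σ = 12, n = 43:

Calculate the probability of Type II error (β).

SE = σ/√n = 12/√43 = 1.8300
Critical values: μ₀ ± z_0.025×SE = 120 ± 1.960×1.8300
Acceptance region: (116.4132, 123.5868)
Under H₁ (μ = 124): z_high = (123.5868 - 124)/1.8300 = -0.2258, z_low = (116.4132 - 124)/1.8300 = -4.1458
β = P(not reject | H₁) = Φ(-0.2258) - Φ(-4.1458) ≈ 0.4107

Answer: β ≈ 0.4107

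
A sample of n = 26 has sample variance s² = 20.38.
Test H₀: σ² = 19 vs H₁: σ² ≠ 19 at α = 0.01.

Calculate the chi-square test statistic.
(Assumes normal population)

Answer: χ² = 26.8158, fail to reject H₀

Derivation:
df = n - 1 = 25
χ² = (n-1)s²/σ₀² = 25×20.38/19 = 26.8158
Critical values: χ²_{0.995,25} = 10.520, χ²_{0.005,25} = 46.928
Rejection region: χ² < 10.520 or χ² > 46.928
Decision: fail to reject H₀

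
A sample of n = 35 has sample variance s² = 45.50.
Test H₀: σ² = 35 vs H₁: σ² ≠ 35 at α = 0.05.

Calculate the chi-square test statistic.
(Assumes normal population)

df = n - 1 = 34
χ² = (n-1)s²/σ₀² = 34×45.50/35 = 44.2000
Critical values: χ²_{0.975,34} = 19.806, χ²_{0.025,34} = 51.966
Rejection region: χ² < 19.806 or χ² > 51.966
Decision: fail to reject H₀

Answer: χ² = 44.2000, fail to reject H₀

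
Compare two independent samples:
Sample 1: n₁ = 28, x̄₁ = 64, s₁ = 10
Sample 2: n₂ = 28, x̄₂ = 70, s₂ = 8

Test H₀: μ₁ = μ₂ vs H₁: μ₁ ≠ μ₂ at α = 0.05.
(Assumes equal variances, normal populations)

Answer: t = -2.4791, reject H₀

Derivation:
Pooled variance: s²_p = [27×10² + 27×8²]/(54) = 82.0000
s_p = 9.0554
SE = s_p×√(1/n₁ + 1/n₂) = 9.0554×√(1/28 + 1/28) = 2.4202
t = (x̄₁ - x̄₂)/SE = (64 - 70)/2.4202 = -2.4791
df = 54, t-critical = ±2.005
Decision: reject H₀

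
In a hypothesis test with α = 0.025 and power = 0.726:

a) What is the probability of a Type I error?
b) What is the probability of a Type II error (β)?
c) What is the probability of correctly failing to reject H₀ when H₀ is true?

Answer: a) 0.025, b) 0.274, c) 0.975

Derivation:
a) Type I error probability = α = 0.025
b) Power = P(reject H₀ | H₁ true) = 1 - β = 0.726, so Type II error probability = β = 1 - Power = 0.274
c) P(fail to reject H₀ | H₀ true) = 1 - α = 0.975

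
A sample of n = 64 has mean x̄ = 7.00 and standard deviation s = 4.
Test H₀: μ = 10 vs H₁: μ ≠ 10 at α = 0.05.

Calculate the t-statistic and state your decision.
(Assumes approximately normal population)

df = n - 1 = 63
SE = s/√n = 4/√64 = 0.5000
t = (x̄ - μ₀)/SE = (7.00 - 10)/0.5000 = -6.0000
Critical value: t_{0.025,63} = ±1.998
p-value < 0.0001
Decision: reject H₀

Answer: t = -6.0000, reject H₀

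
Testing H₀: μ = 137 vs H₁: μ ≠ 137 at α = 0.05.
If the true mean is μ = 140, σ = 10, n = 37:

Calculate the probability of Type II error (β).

Answer: β ≈ 0.5537

Derivation:
SE = σ/√n = 10/√37 = 1.6440
Critical values: μ₀ ± z_0.025×SE = 137 ± 1.960×1.6440
Acceptance region: (133.7778, 140.2222)
Under H₁ (μ = 140): z_high = (140.2222 - 140)/1.6440 = 0.1352, z_low = (133.7778 - 140)/1.6440 = -3.7848
β = P(not reject | H₁) = Φ(0.1352) - Φ(-3.7848) ≈ 0.5537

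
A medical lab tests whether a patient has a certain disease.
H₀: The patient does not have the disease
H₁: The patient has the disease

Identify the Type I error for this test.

Type I error: rejecting H₀ when it is actually true (false positive).
Type II error: failing to reject H₀ when H₁ is actually true (false negative).

Answer: Diagnosing a healthy patient as having the disease (false positive)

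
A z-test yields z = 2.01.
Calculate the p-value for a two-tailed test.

For z = 2.01:
p = 2×P(Z > |2.01|) = 2×(1 - Φ(2.01)) = 0.0444

Answer: p-value ≈ 0.0444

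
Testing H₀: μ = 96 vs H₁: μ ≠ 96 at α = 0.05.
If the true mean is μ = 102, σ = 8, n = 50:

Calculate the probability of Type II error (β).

Answer: β ≈ 0.0004

Derivation:
SE = σ/√n = 8/√50 = 1.1314
Critical values: μ₀ ± z_0.025×SE = 96 ± 1.960×1.1314
Acceptance region: (93.7825, 98.2175)
Under H₁ (μ = 102): z_high = (98.2175 - 102)/1.1314 = -3.3432, z_low = (93.7825 - 102)/1.1314 = -7.2631
β = P(not reject | H₁) = Φ(-3.3432) - Φ(-7.2631) ≈ 0.0004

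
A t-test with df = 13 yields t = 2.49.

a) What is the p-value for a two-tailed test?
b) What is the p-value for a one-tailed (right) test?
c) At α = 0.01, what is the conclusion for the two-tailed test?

Answer: a) 0.0271, b) 0.0135, c) fail to reject H₀

Derivation:
Using t-distribution with df = 13:
a) Two-tailed: p = 2×P(T > 2.49) = 0.0271
b) One-tailed: p = P(T > 2.49) = 0.0135
c) 0.0271 ≥ 0.01, fail to reject H₀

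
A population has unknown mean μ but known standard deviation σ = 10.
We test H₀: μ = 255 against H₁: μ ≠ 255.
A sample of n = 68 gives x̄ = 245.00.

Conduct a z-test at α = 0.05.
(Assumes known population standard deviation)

Answer: z = -8.2461, reject H₀

Derivation:
Standard error: SE = σ/√n = 10/√68 = 1.2127
z-statistic: z = (x̄ - μ₀)/SE = (245.00 - 255)/1.2127 = -8.2461
Critical value: ±1.960
p-value < 0.0001
Decision: reject H₀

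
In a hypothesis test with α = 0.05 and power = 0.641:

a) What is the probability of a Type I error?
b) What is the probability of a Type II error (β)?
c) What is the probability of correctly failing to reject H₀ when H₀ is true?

a) Type I error probability = α = 0.05
b) Power = P(reject H₀ | H₁ true) = 1 - β = 0.641, so Type II error probability = β = 1 - Power = 0.359
c) P(fail to reject H₀ | H₀ true) = 1 - α = 0.95

Answer: a) 0.05, b) 0.359, c) 0.95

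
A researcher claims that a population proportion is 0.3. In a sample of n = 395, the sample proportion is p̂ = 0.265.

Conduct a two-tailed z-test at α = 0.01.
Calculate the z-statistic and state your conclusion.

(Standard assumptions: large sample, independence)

Answer: z = -1.5180, fail to reject H₀

Derivation:
H₀: p = 0.3, H₁: p ≠ 0.3
Standard error: SE = √(p₀(1-p₀)/n) = √(0.3×0.7/395) = 0.023057
z-statistic: z = (p̂ - p₀)/SE = (0.265 - 0.3)/0.023057 = -1.5180
Critical value: z_0.005 = ±2.576
p-value = 0.1290
Decision: fail to reject H₀ at α = 0.01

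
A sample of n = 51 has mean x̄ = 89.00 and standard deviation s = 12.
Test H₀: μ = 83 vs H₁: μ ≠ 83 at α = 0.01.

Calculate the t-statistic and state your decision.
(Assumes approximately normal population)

df = n - 1 = 50
SE = s/√n = 12/√51 = 1.6803
t = (x̄ - μ₀)/SE = (89.00 - 83)/1.6803 = 3.5708
Critical value: t_{0.005,50} = ±2.678
p-value ≈ 0.0008
Decision: reject H₀

Answer: t = 3.5708, reject H₀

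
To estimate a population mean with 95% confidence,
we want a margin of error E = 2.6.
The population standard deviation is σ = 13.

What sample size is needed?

Answer: n = 97

Derivation:
z_0.025 = 1.960
n = (z×σ/E)² = (1.960×13/2.6)²
n = 96.0400
Round up: n = 97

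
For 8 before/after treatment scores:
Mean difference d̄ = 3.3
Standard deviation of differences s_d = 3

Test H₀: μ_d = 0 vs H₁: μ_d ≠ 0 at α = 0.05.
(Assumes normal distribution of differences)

Answer: t = 3.1112, reject H₀

Derivation:
df = n - 1 = 7
SE = s_d/√n = 3/√8 = 1.0607
t = d̄/SE = 3.3/1.0607 = 3.1112
Critical value: t_{0.025,7} = ±2.365
p-value ≈ 0.0171
Decision: reject H₀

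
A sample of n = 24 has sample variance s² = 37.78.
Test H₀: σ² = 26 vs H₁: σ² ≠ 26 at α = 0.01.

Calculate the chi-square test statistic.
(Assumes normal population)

Answer: χ² = 33.4208, fail to reject H₀

Derivation:
df = n - 1 = 23
χ² = (n-1)s²/σ₀² = 23×37.78/26 = 33.4208
Critical values: χ²_{0.995,23} = 9.260, χ²_{0.005,23} = 44.181
Rejection region: χ² < 9.260 or χ² > 44.181
Decision: fail to reject H₀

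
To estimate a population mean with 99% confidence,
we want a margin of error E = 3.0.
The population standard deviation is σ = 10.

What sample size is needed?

z_0.005 = 2.576
n = (z×σ/E)² = (2.576×10/3.0)²
n = 73.7308
Round up: n = 74

Answer: n = 74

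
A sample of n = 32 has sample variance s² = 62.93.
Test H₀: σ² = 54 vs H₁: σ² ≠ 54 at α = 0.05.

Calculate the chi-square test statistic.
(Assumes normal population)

Answer: χ² = 36.1265, fail to reject H₀

Derivation:
df = n - 1 = 31
χ² = (n-1)s²/σ₀² = 31×62.93/54 = 36.1265
Critical values: χ²_{0.975,31} = 17.539, χ²_{0.025,31} = 48.232
Rejection region: χ² < 17.539 or χ² > 48.232
Decision: fail to reject H₀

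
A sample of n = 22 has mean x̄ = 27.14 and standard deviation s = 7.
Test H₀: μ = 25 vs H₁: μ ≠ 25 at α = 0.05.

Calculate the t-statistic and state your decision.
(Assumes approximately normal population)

df = n - 1 = 21
SE = s/√n = 7/√22 = 1.4924
t = (x̄ - μ₀)/SE = (27.14 - 25)/1.4924 = 1.4339
Critical value: t_{0.025,21} = ±2.080
p-value ≈ 0.1663
Decision: fail to reject H₀

Answer: t = 1.4339, fail to reject H₀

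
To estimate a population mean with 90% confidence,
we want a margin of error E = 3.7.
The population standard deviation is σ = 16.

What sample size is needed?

Answer: n = 51

Derivation:
z_0.05 = 1.645
n = (z×σ/E)² = (1.645×16/3.7)²
n = 50.6021
Round up: n = 51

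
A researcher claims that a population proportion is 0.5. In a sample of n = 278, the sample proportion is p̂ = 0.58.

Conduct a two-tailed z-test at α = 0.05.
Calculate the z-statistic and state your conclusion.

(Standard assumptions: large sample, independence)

Answer: z = 2.6677, reject H₀

Derivation:
H₀: p = 0.5, H₁: p ≠ 0.5
Standard error: SE = √(p₀(1-p₀)/n) = √(0.5×0.5/278) = 0.029988
z-statistic: z = (p̂ - p₀)/SE = (0.58 - 0.5)/0.029988 = 2.6677
Critical value: z_0.025 = ±1.960
p-value = 0.0076
Decision: reject H₀ at α = 0.05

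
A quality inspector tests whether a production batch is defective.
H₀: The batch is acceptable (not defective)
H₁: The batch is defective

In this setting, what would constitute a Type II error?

Answer: Shipping a defective batch to customers

Derivation:
A Type I error (probability α) occurs when we reject a true H₀.
A Type II error (probability β) occurs when we fail to reject a false H₀.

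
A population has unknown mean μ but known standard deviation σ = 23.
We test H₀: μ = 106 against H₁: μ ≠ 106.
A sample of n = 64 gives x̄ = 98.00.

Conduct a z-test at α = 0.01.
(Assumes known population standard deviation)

Answer: z = -2.7826, reject H₀

Derivation:
Standard error: SE = σ/√n = 23/√64 = 2.8750
z-statistic: z = (x̄ - μ₀)/SE = (98.00 - 106)/2.8750 = -2.7826
Critical value: ±2.576
p-value = 0.0054
Decision: reject H₀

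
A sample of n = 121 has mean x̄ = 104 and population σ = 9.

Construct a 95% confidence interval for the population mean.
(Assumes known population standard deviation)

Answer: (102.3963, 105.6037)

Derivation:
Confidence level: 95%, α = 0.05
z_0.025 = 1.960
SE = σ/√n = 9/√121 = 0.8182
Margin of error = 1.960 × 0.8182 = 1.6037
CI: x̄ ± margin = 104 ± 1.6037
CI: (102.3963, 105.6037)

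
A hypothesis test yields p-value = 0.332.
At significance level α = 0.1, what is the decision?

Compare p-value to α:
0.332 ≥ 0.1
Decision: fail to reject H₀

Answer: fail to reject H₀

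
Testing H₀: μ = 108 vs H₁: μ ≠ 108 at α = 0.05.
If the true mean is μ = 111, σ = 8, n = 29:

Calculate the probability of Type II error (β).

SE = σ/√n = 8/√29 = 1.4856
Critical values: μ₀ ± z_0.025×SE = 108 ± 1.960×1.4856
Acceptance region: (105.0882, 110.9118)
Under H₁ (μ = 111): z_high = (110.9118 - 111)/1.4856 = -0.0594, z_low = (105.0882 - 111)/1.4856 = -3.9794
β = P(not reject | H₁) = Φ(-0.0594) - Φ(-3.9794) ≈ 0.4763

Answer: β ≈ 0.4763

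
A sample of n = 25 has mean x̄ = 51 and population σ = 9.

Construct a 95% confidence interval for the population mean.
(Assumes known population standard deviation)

Confidence level: 95%, α = 0.05
z_0.025 = 1.960
SE = σ/√n = 9/√25 = 1.8000
Margin of error = 1.960 × 1.8000 = 3.5280
CI: x̄ ± margin = 51 ± 3.5280
CI: (47.4720, 54.5280)

Answer: (47.4720, 54.5280)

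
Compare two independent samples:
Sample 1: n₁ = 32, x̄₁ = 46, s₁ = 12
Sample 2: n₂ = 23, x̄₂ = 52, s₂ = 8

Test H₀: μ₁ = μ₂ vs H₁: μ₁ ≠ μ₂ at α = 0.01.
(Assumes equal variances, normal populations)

Pooled variance: s²_p = [31×12² + 22×8²]/(53) = 110.7925
s_p = 10.5258
SE = s_p×√(1/n₁ + 1/n₂) = 10.5258×√(1/32 + 1/23) = 2.8774
t = (x̄₁ - x̄₂)/SE = (46 - 52)/2.8774 = -2.0852
df = 53, t-critical = ±2.672
Decision: fail to reject H₀

Answer: t = -2.0852, fail to reject H₀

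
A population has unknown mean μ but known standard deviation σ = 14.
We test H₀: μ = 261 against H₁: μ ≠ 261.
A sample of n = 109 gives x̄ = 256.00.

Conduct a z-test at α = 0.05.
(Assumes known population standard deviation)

Standard error: SE = σ/√n = 14/√109 = 1.3410
z-statistic: z = (x̄ - μ₀)/SE = (256.00 - 261)/1.3410 = -3.7286
Critical value: ±1.960
p-value = 0.0002
Decision: reject H₀

Answer: z = -3.7286, reject H₀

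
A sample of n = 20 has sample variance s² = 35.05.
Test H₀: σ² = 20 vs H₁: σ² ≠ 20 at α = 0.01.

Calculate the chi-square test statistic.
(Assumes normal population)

df = n - 1 = 19
χ² = (n-1)s²/σ₀² = 19×35.05/20 = 33.2975
Critical values: χ²_{0.995,19} = 6.844, χ²_{0.005,19} = 38.582
Rejection region: χ² < 6.844 or χ² > 38.582
Decision: fail to reject H₀

Answer: χ² = 33.2975, fail to reject H₀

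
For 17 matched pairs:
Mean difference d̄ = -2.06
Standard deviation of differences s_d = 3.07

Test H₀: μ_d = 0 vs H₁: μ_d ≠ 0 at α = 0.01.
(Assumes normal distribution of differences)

Answer: t = -2.7666, fail to reject H₀

Derivation:
df = n - 1 = 16
SE = s_d/√n = 3.07/√17 = 0.7446
t = d̄/SE = -2.06/0.7446 = -2.7666
Critical value: t_{0.005,16} = ±2.921
p-value ≈ 0.0138
Decision: fail to reject H₀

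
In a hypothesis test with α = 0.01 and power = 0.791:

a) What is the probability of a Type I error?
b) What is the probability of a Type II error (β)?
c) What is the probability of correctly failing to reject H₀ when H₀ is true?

Answer: a) 0.01, b) 0.209, c) 0.99

Derivation:
a) Type I error probability = α = 0.01
b) Power = P(reject H₀ | H₁ true) = 1 - β = 0.791, so Type II error probability = β = 1 - Power = 0.209
c) P(fail to reject H₀ | H₀ true) = 1 - α = 0.99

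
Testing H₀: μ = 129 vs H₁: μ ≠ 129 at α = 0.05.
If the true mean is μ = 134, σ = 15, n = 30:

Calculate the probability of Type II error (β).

SE = σ/√n = 15/√30 = 2.7386
Critical values: μ₀ ± z_0.025×SE = 129 ± 1.960×2.7386
Acceptance region: (123.6323, 134.3677)
Under H₁ (μ = 134): z_high = (134.3677 - 134)/2.7386 = 0.1343, z_low = (123.6323 - 134)/2.7386 = -3.7858
β = P(not reject | H₁) = Φ(0.1343) - Φ(-3.7858) ≈ 0.5533

Answer: β ≈ 0.5533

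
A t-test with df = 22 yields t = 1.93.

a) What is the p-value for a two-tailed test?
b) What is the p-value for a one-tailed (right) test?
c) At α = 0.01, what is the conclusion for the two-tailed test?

Answer: a) 0.0666, b) 0.0333, c) fail to reject H₀

Derivation:
Using t-distribution with df = 22:
a) Two-tailed: p = 2×P(T > 1.93) = 0.0666
b) One-tailed: p = P(T > 1.93) = 0.0333
c) 0.0666 ≥ 0.01, fail to reject H₀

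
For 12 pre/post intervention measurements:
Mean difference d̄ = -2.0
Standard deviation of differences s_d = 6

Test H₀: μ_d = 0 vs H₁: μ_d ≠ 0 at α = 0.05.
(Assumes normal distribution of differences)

Answer: t = -1.1547, fail to reject H₀

Derivation:
df = n - 1 = 11
SE = s_d/√n = 6/√12 = 1.7321
t = d̄/SE = -2.0/1.7321 = -1.1547
Critical value: t_{0.025,11} = ±2.201
p-value ≈ 0.2727
Decision: fail to reject H₀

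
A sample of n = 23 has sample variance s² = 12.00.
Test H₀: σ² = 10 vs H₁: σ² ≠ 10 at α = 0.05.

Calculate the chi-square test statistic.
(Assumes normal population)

df = n - 1 = 22
χ² = (n-1)s²/σ₀² = 22×12.00/10 = 26.4000
Critical values: χ²_{0.975,22} = 10.982, χ²_{0.025,22} = 36.781
Rejection region: χ² < 10.982 or χ² > 36.781
Decision: fail to reject H₀

Answer: χ² = 26.4000, fail to reject H₀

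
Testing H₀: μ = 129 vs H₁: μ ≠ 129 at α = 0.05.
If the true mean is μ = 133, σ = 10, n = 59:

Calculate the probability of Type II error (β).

SE = σ/√n = 10/√59 = 1.3019
Critical values: μ₀ ± z_0.025×SE = 129 ± 1.960×1.3019
Acceptance region: (126.4483, 131.5517)
Under H₁ (μ = 133): z_high = (131.5517 - 133)/1.3019 = -1.1125, z_low = (126.4483 - 133)/1.3019 = -5.0324
β = P(not reject | H₁) = Φ(-1.1125) - Φ(-5.0324) ≈ 0.1330

Answer: β ≈ 0.1330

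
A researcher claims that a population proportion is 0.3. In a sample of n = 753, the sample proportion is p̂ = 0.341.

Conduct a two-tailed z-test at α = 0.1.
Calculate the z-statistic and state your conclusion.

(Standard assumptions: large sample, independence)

H₀: p = 0.3, H₁: p ≠ 0.3
Standard error: SE = √(p₀(1-p₀)/n) = √(0.3×0.7/753) = 0.016700
z-statistic: z = (p̂ - p₀)/SE = (0.341 - 0.3)/0.016700 = 2.4551
Critical value: z_0.05 = ±1.645
p-value = 0.0141
Decision: reject H₀ at α = 0.1

Answer: z = 2.4551, reject H₀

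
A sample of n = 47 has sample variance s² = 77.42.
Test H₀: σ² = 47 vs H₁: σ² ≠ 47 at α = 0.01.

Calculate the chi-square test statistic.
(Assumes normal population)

df = n - 1 = 46
χ² = (n-1)s²/σ₀² = 46×77.42/47 = 75.7728
Critical values: χ²_{0.995,46} = 25.041, χ²_{0.005,46} = 74.437
Rejection region: χ² < 25.041 or χ² > 74.437
Decision: reject H₀

Answer: χ² = 75.7728, reject H₀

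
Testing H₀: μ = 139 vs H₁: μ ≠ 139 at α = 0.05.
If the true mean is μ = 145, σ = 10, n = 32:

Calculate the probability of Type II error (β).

SE = σ/√n = 10/√32 = 1.7678
Critical values: μ₀ ± z_0.025×SE = 139 ± 1.960×1.7678
Acceptance region: (135.5351, 142.4649)
Under H₁ (μ = 145): z_high = (142.4649 - 145)/1.7678 = -1.4340, z_low = (135.5351 - 145)/1.7678 = -5.3541
β = P(not reject | H₁) = Φ(-1.4340) - Φ(-5.3541) ≈ 0.0758

Answer: β ≈ 0.0758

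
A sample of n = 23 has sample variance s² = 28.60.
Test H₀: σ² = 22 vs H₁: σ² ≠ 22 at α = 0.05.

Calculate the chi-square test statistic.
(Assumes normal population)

Answer: χ² = 28.6000, fail to reject H₀

Derivation:
df = n - 1 = 22
χ² = (n-1)s²/σ₀² = 22×28.60/22 = 28.6000
Critical values: χ²_{0.975,22} = 10.982, χ²_{0.025,22} = 36.781
Rejection region: χ² < 10.982 or χ² > 36.781
Decision: fail to reject H₀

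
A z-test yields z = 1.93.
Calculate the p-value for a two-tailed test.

Answer: p-value ≈ 0.0536

Derivation:
For z = 1.93:
p = 2×P(Z > |1.93|) = 2×(1 - Φ(1.93)) = 0.0536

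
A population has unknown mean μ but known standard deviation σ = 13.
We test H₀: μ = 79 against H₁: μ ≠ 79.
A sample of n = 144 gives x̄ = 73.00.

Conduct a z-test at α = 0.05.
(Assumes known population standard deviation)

Standard error: SE = σ/√n = 13/√144 = 1.0833
z-statistic: z = (x̄ - μ₀)/SE = (73.00 - 79)/1.0833 = -5.5386
Critical value: ±1.960
p-value < 0.0001
Decision: reject H₀

Answer: z = -5.5386, reject H₀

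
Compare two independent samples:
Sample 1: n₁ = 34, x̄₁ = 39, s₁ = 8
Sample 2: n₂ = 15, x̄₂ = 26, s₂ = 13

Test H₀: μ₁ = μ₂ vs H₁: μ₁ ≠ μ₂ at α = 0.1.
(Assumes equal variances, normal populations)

Answer: t = 4.2967, reject H₀

Derivation:
Pooled variance: s²_p = [33×8² + 14×13²]/(47) = 95.2766
s_p = 9.7610
SE = s_p×√(1/n₁ + 1/n₂) = 9.7610×√(1/34 + 1/15) = 3.0256
t = (x̄₁ - x̄₂)/SE = (39 - 26)/3.0256 = 4.2967
df = 47, t-critical = ±1.678
Decision: reject H₀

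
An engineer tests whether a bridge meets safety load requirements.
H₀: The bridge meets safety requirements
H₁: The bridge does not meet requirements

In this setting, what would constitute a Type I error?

Answer: Unnecessarily closing a safe bridge for repairs

Derivation:
Type I error (α): Rejecting H₀ when H₀ is true
Type II error (β): Failing to reject H₀ when H₁ is true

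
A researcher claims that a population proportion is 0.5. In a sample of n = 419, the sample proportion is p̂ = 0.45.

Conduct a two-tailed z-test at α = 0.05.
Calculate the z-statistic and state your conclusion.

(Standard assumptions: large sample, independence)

H₀: p = 0.5, H₁: p ≠ 0.5
Standard error: SE = √(p₀(1-p₀)/n) = √(0.5×0.5/419) = 0.024427
z-statistic: z = (p̂ - p₀)/SE = (0.45 - 0.5)/0.024427 = -2.0469
Critical value: z_0.025 = ±1.960
p-value = 0.0407
Decision: reject H₀ at α = 0.05

Answer: z = -2.0469, reject H₀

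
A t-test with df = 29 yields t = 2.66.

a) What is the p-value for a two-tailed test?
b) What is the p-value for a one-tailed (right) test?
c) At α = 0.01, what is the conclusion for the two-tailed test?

Using t-distribution with df = 29:
a) Two-tailed: p = 2×P(T > 2.66) = 0.0126
b) One-tailed: p = P(T > 2.66) = 0.0063
c) 0.0126 ≥ 0.01, fail to reject H₀

Answer: a) 0.0126, b) 0.0063, c) fail to reject H₀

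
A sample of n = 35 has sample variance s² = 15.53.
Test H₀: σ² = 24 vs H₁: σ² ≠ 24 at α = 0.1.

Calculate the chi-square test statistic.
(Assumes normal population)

Answer: χ² = 22.0008, fail to reject H₀

Derivation:
df = n - 1 = 34
χ² = (n-1)s²/σ₀² = 34×15.53/24 = 22.0008
Critical values: χ²_{0.95,34} = 21.664, χ²_{0.05,34} = 48.602
Rejection region: χ² < 21.664 or χ² > 48.602
Decision: fail to reject H₀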